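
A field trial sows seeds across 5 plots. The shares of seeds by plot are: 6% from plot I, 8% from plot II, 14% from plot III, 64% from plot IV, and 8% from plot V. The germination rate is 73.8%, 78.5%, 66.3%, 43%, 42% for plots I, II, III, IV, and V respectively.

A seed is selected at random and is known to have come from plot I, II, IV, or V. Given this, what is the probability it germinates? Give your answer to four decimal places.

P(G|S) ≈ 0.4836

Let S = {I, II, IV, V}.
P(S) = 0.06 + 0.08 + 0.64 + 0.08 = 0.86.
P(G ∩ S) = 0.738·0.06 + 0.785·0.08 + 0.43·0.64 + 0.42·0.08 = 0.04428 + 0.0628 + 0.2752 + 0.0336 = 0.41588.
P(G | S) = 0.41588 / 0.86 = 0.483581…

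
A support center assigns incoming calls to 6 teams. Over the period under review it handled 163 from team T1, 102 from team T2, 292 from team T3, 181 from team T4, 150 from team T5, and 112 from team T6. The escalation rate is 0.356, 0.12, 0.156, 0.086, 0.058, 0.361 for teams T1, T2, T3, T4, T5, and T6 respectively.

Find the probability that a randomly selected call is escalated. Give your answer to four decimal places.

0.1805

Total: 163 + 102 + 292 + 181 + 150 + 112 = 1000.
P(T1) = 163/1000 = 0.163. P(T2) = 102/1000 = 0.102. P(T3) = 292/1000 = 0.292. P(T4) = 181/1000 = 0.181. P(T5) = 150/1000 = 0.15. P(T6) = 112/1000 = 0.112.
Using total probability over the partition,
P(E) = P(E|T1)·P(T1) + P(E|T2)·P(T2) + P(E|T3)·P(T3) + P(E|T4)·P(T4) + P(E|T5)·P(T5) + P(E|T6)·P(T6)
      = 0.356·0.163 + 0.12·0.102 + 0.156·0.292 + 0.086·0.181 + 0.058·0.15 + 0.361·0.112
      = 0.058028 + 0.01224 + 0.045552 + 0.015566 + 0.0087 + 0.040432 = 0.180518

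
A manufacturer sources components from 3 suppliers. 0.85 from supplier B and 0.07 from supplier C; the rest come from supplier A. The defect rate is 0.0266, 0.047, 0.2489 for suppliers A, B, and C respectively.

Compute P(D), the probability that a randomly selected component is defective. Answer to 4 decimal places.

P(A) = 1 − (0.85 + 0.07) = 0.08.
Using total probability over the partition,
P(D) = P(D|A)·P(A) + P(D|B)·P(B) + P(D|C)·P(C)
      = 0.0266·0.08 + 0.047·0.85 + 0.2489·0.07
      = 0.002128 + 0.03995 + 0.017423 = 0.059501

P(D) ≈ 0.0595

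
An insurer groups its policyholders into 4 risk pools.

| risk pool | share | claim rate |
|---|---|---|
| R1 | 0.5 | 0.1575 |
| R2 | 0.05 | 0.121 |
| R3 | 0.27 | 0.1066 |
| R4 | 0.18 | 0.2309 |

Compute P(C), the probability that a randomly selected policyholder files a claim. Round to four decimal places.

0.1551

P(C) = P(C|R1)·P(R1) + P(C|R2)·P(R2) + P(C|R3)·P(R3) + P(C|R4)·P(R4)
      = 0.1575·0.5 + 0.121·0.05 + 0.1066·0.27 + 0.2309·0.18
      = 0.07875 + 0.00605 + 0.028782 + 0.041562 = 0.155144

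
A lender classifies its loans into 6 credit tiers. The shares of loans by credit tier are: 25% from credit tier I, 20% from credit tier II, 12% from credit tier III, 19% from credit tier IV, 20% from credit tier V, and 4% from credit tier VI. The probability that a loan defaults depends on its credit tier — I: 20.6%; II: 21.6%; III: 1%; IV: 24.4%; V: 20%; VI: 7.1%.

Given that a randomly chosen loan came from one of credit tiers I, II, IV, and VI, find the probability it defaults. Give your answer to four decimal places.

0.2116

Let S = {I, II, IV, VI}.
P(S) = 0.25 + 0.2 + 0.19 + 0.04 = 0.68.
P(D ∩ S) = 0.206·0.25 + 0.216·0.2 + 0.244·0.19 + 0.071·0.04 = 0.0515 + 0.0432 + 0.04636 + 0.00284 = 0.1439.
P(D | S) = 0.1439 / 0.68 = 0.211618…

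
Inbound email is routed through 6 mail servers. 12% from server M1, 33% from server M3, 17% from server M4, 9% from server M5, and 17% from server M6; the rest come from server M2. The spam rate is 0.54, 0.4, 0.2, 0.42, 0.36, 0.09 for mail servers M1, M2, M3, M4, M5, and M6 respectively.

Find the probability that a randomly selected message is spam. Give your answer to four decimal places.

P(S) ≈ 0.2979

P(M2) = 1 − (0.12 + 0.33 + 0.17 + 0.09 + 0.17) = 0.12.
Using total probability over the partition,
P(S) = P(S|M1)·P(M1) + P(S|M2)·P(M2) + P(S|M3)·P(M3) + P(S|M4)·P(M4) + P(S|M5)·P(M5) + P(S|M6)·P(M6)
      = 0.54·0.12 + 0.4·0.12 + 0.2·0.33 + 0.42·0.17 + 0.36·0.09 + 0.09·0.17
      = 0.0648 + 0.048 + 0.066 + 0.0714 + 0.0324 + 0.0153 = 0.2979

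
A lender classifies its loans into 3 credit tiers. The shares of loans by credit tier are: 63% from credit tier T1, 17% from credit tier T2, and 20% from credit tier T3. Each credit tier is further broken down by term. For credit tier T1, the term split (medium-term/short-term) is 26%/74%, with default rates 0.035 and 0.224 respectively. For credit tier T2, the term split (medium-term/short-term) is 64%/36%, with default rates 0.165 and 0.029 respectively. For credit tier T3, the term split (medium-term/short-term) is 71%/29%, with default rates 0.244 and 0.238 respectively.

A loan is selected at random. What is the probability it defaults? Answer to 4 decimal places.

P(D|T1) = 0.26·0.035 + 0.74·0.224 = 0.0091 + 0.16576 = 0.17486
P(D|T2) = 0.64·0.165 + 0.36·0.029 = 0.1056 + 0.01044 = 0.11604
P(D|T3) = 0.71·0.244 + 0.29·0.238 = 0.17324 + 0.06902 = 0.24226
By total probability over the outer partition,
P(D) = 0.63·0.17486 + 0.17·0.11604 + 0.2·0.24226
      = 0.1101618 + 0.0197268 + 0.048452 = 0.1783406

P(D) ≈ 0.1783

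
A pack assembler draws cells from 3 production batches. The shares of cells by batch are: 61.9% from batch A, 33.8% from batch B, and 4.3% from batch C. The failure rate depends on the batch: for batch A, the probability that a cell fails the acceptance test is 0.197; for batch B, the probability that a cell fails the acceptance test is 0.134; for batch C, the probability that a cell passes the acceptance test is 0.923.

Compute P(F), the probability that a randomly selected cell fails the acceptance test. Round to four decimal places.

P(F) ≈ 0.1705

P(F|C) = 1 − 0.923 = 0.077.
Summing over the partition,
P(F) = P(F|A)·P(A) + P(F|B)·P(B) + P(F|C)·P(C)
      = 0.197·0.619 + 0.134·0.338 + 0.077·0.043
      = 0.121943 + 0.045292 + 0.003311 = 0.170546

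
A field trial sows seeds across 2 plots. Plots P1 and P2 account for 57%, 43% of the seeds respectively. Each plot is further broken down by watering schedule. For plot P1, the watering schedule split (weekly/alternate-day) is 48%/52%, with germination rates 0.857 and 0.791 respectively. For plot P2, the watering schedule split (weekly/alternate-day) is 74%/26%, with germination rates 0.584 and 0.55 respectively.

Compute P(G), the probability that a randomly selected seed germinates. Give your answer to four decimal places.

P(G|P1) = 0.48·0.857 + 0.52·0.791 = 0.41136 + 0.41132 = 0.82268
P(G|P2) = 0.74·0.584 + 0.26·0.55 = 0.43216 + 0.143 = 0.57516
Then overall,
P(G) = 0.57·0.82268 + 0.43·0.57516
      = 0.4689276 + 0.2473188 = 0.7162464

0.7162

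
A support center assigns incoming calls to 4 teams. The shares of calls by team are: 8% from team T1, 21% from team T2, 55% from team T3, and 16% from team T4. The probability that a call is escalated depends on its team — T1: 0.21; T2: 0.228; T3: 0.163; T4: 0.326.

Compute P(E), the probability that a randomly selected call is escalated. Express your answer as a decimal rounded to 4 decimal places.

P(E) ≈ 0.2065

Summing over the partition,
P(E) = P(E|T1)·P(T1) + P(E|T2)·P(T2) + P(E|T3)·P(T3) + P(E|T4)·P(T4)
      = 0.21·0.08 + 0.228·0.21 + 0.163·0.55 + 0.326·0.16
      = 0.0168 + 0.04788 + 0.08965 + 0.05216 = 0.20649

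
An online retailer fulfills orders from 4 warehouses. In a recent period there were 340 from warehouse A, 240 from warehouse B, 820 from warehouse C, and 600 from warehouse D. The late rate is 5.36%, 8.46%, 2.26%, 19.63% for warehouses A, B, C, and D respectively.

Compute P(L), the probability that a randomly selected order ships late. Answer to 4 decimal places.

0.0874

Total: 340 + 240 + 820 + 600 = 2000.
P(A) = 340/2000 = 0.17. P(B) = 240/2000 = 0.12. P(C) = 820/2000 = 0.41. P(D) = 600/2000 = 0.3.
P(L) = P(L|A)·P(A) + P(L|B)·P(B) + P(L|C)·P(C) + P(L|D)·P(D)
      = 0.0536·0.17 + 0.0846·0.12 + 0.0226·0.41 + 0.1963·0.3
      = 0.009112 + 0.010152 + 0.009266 + 0.05889 = 0.08742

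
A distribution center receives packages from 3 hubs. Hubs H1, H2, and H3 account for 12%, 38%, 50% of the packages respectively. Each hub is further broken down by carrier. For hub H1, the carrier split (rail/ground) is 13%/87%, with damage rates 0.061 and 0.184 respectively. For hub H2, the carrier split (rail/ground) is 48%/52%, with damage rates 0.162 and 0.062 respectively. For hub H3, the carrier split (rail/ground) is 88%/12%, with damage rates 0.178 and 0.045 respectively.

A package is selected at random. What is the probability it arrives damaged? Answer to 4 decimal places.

0.1430

P(D|H1) = 0.13·0.061 + 0.87·0.184 = 0.00793 + 0.16008 = 0.16801
P(D|H2) = 0.48·0.162 + 0.52·0.062 = 0.07776 + 0.03224 = 0.11
P(D|H3) = 0.88·0.178 + 0.12·0.045 = 0.15664 + 0.0054 = 0.16204
Then overall,
P(D) = 0.12·0.16801 + 0.38·0.11 + 0.5·0.16204
      = 0.0201612 + 0.0418 + 0.08102 = 0.1429812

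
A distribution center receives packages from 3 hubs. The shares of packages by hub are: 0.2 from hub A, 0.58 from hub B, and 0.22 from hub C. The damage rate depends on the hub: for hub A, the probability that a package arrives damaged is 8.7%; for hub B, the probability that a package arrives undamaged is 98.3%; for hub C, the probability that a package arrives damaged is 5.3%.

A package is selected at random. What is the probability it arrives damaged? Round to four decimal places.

P(D|B) = 1 − 0.983 = 0.017.
P(D) = P(D|A)·P(A) + P(D|B)·P(B) + P(D|C)·P(C)
      = 0.087·0.2 + 0.017·0.58 + 0.053·0.22
      = 0.0174 + 0.00986 + 0.01166 = 0.03892

0.0389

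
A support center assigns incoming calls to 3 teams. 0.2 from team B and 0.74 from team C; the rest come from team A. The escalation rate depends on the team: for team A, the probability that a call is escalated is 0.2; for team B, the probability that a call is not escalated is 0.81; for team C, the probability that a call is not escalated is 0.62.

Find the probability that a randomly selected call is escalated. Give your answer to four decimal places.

P(E) ≈ 0.3312

P(A) = 1 − (0.2 + 0.74) = 0.06.
P(E|B) = 1 − 0.81 = 0.19.
P(E|C) = 1 − 0.62 = 0.38.
Using total probability over the partition,
P(E) = P(E|A)·P(A) + P(E|B)·P(B) + P(E|C)·P(C)
      = 0.2·0.06 + 0.19·0.2 + 0.38·0.74
      = 0.012 + 0.038 + 0.2812 = 0.3312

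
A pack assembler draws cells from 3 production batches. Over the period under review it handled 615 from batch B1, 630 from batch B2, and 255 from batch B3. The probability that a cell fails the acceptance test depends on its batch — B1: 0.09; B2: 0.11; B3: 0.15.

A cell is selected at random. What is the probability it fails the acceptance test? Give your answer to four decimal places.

0.1086

Total: 615 + 630 + 255 = 1500.
P(B1) = 615/1500 = 0.41. P(B2) = 630/1500 = 0.42. P(B3) = 255/1500 = 0.17.
Using total probability over the partition,
P(F) = P(F|B1)·P(B1) + P(F|B2)·P(B2) + P(F|B3)·P(B3)
      = 0.09·0.41 + 0.11·0.42 + 0.15·0.17
      = 0.0369 + 0.0462 + 0.0255 = 0.1086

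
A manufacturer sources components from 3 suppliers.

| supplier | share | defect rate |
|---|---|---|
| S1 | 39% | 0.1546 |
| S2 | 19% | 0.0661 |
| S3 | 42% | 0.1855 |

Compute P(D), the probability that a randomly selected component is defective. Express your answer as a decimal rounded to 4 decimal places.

By the law of total probability,
P(D) = P(D|S1)·P(S1) + P(D|S2)·P(S2) + P(D|S3)·P(S3)
      = 0.1546·0.39 + 0.0661·0.19 + 0.1855·0.42
      = 0.060294 + 0.012559 + 0.07791 = 0.150763

0.1508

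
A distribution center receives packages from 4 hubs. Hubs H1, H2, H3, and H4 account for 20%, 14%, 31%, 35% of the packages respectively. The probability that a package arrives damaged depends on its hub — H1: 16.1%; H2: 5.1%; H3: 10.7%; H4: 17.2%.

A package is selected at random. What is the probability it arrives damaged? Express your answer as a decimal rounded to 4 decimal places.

P(D) = P(D|H1)·P(H1) + P(D|H2)·P(H2) + P(D|H3)·P(H3) + P(D|H4)·P(H4)
      = 0.161·0.2 + 0.051·0.14 + 0.107·0.31 + 0.172·0.35
      = 0.0322 + 0.00714 + 0.03317 + 0.0602 = 0.13271

0.1327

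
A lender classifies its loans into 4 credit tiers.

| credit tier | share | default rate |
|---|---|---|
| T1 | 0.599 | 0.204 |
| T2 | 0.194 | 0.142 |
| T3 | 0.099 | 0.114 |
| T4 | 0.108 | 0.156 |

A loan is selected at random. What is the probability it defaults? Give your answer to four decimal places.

P(D) ≈ 0.1779

Using total probability over the partition,
P(D) = P(D|T1)·P(T1) + P(D|T2)·P(T2) + P(D|T3)·P(T3) + P(D|T4)·P(T4)
      = 0.204·0.599 + 0.142·0.194 + 0.114·0.099 + 0.156·0.108
      = 0.122196 + 0.027548 + 0.011286 + 0.016848 = 0.177878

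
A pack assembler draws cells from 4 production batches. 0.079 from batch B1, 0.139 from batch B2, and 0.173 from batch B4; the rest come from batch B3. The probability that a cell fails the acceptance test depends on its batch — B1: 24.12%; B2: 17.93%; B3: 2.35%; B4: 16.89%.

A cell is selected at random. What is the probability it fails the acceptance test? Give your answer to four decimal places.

0.0875

P(B3) = 1 − (0.079 + 0.139 + 0.173) = 0.609.
P(F) = P(F|B1)·P(B1) + P(F|B2)·P(B2) + P(F|B3)·P(B3) + P(F|B4)·P(B4)
      = 0.2412·0.079 + 0.1793·0.139 + 0.0235·0.609 + 0.1689·0.173
      = 0.0190548 + 0.0249227 + 0.0143115 + 0.0292197 = 0.0875087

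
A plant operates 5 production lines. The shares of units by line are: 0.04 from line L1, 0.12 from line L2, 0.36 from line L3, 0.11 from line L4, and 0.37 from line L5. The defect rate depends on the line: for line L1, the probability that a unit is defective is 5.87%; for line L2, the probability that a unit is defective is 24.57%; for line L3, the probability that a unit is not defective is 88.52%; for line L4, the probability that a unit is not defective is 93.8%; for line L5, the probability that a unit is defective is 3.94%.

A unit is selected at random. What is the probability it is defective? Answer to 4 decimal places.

P(D|L3) = 1 − 0.8852 = 0.1148.
P(D|L4) = 1 − 0.938 = 0.062.
P(D) = P(D|L1)·P(L1) + P(D|L2)·P(L2) + P(D|L3)·P(L3) + P(D|L4)·P(L4) + P(D|L5)·P(L5)
      = 0.0587·0.04 + 0.2457·0.12 + 0.1148·0.36 + 0.062·0.11 + 0.0394·0.37
      = 0.002348 + 0.029484 + 0.041328 + 0.00682 + 0.014578 = 0.094558

0.0946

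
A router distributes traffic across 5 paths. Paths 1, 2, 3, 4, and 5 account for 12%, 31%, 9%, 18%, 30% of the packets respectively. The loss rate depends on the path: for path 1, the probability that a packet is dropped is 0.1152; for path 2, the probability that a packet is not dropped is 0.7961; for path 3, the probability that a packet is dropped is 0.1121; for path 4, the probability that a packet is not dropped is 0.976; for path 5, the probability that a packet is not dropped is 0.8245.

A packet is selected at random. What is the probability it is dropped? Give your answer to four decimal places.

0.1441

P(L|2) = 1 − 0.7961 = 0.2039.
P(L|4) = 1 − 0.976 = 0.024.
P(L|5) = 1 − 0.8245 = 0.1755.
P(L) = P(L|1)·P(1) + P(L|2)·P(2) + P(L|3)·P(3) + P(L|4)·P(4) + P(L|5)·P(5)
      = 0.1152·0.12 + 0.2039·0.31 + 0.1121·0.09 + 0.024·0.18 + 0.1755·0.3
      = 0.013824 + 0.063209 + 0.010089 + 0.00432 + 0.05265 = 0.144092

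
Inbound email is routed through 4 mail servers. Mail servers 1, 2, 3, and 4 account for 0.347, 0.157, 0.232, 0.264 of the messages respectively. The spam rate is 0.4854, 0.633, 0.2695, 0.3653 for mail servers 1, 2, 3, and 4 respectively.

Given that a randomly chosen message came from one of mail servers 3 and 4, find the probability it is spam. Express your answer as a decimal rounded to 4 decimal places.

Let J = {3, 4}.
P(J) = 0.232 + 0.264 = 0.496.
P(S ∩ J) = 0.2695·0.232 + 0.3653·0.264 = 0.062524 + 0.0964392 = 0.1589632.
P(S | J) = 0.1589632 / 0.496 = 0.320490…

P(S|J) ≈ 0.3205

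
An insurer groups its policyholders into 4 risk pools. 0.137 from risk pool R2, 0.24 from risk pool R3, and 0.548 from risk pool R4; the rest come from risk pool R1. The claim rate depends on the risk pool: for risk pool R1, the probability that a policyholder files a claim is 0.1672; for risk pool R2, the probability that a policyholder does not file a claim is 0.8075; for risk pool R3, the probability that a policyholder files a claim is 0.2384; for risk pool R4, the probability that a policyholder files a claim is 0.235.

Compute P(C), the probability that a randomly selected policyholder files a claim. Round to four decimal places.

P(R1) = 1 − (0.137 + 0.24 + 0.548) = 0.075.
P(C|R2) = 1 − 0.8075 = 0.1925.
Using total probability over the partition,
P(C) = P(C|R1)·P(R1) + P(C|R2)·P(R2) + P(C|R3)·P(R3) + P(C|R4)·P(R4)
      = 0.1672·0.075 + 0.1925·0.137 + 0.2384·0.24 + 0.235·0.548
      = 0.01254 + 0.0263725 + 0.057216 + 0.12878 = 0.2249085

P(C) ≈ 0.2249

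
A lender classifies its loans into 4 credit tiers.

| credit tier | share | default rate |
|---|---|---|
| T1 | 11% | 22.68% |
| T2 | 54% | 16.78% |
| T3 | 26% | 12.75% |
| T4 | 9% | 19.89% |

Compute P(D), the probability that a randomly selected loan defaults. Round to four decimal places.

P(D) = P(D|T1)·P(T1) + P(D|T2)·P(T2) + P(D|T3)·P(T3) + P(D|T4)·P(T4)
      = 0.2268·0.11 + 0.1678·0.54 + 0.1275·0.26 + 0.1989·0.09
      = 0.024948 + 0.090612 + 0.03315 + 0.017901 = 0.166611

0.1666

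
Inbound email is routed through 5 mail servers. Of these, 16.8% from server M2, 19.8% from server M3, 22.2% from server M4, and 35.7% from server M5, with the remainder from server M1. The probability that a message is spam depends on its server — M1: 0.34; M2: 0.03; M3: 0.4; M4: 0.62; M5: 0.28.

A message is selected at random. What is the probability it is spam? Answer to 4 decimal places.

P(M1) = 1 − (0.168 + 0.198 + 0.222 + 0.357) = 0.055.
P(S) = P(S|M1)·P(M1) + P(S|M2)·P(M2) + P(S|M3)·P(M3) + P(S|M4)·P(M4) + P(S|M5)·P(M5)
      = 0.34·0.055 + 0.03·0.168 + 0.4·0.198 + 0.62·0.222 + 0.28·0.357
      = 0.0187 + 0.00504 + 0.0792 + 0.13764 + 0.09996 = 0.34054

P(S) ≈ 0.3405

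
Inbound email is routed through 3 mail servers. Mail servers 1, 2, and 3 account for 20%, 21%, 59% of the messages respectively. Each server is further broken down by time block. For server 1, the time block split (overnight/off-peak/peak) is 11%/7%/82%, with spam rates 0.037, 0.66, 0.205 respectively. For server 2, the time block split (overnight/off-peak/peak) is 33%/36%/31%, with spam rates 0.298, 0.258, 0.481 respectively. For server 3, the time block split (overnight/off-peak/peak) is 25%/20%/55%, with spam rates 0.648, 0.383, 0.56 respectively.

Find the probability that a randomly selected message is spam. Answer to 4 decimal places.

P(S|1) = 0.11·0.037 + 0.07·0.66 + 0.82·0.205 = 0.00407 + 0.0462 + 0.1681 = 0.21837
P(S|2) = 0.33·0.298 + 0.36·0.258 + 0.31·0.481 = 0.09834 + 0.09288 + 0.14911 = 0.34033
P(S|3) = 0.25·0.648 + 0.2·0.383 + 0.55·0.56 = 0.162 + 0.0766 + 0.308 = 0.5466
By total probability over the outer partition,
P(S) = 0.2·0.21837 + 0.21·0.34033 + 0.59·0.5466
      = 0.043674 + 0.0714693 + 0.322494 = 0.4376373

P(S) ≈ 0.4376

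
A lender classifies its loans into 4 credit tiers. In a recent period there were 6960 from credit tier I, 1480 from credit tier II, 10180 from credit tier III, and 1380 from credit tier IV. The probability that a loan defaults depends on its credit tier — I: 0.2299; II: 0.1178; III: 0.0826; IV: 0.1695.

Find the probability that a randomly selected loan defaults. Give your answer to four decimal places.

Total: 6960 + 1480 + 10180 + 1380 = 20000.
P(I) = 6960/20000 = 0.348. P(II) = 1480/20000 = 0.074. P(III) = 10180/20000 = 0.509. P(IV) = 1380/20000 = 0.069.
P(D) = P(D|I)·P(I) + P(D|II)·P(II) + P(D|III)·P(III) + P(D|IV)·P(IV)
      = 0.2299·0.348 + 0.1178·0.074 + 0.0826·0.509 + 0.1695·0.069
      = 0.0800052 + 0.0087172 + 0.0420434 + 0.0116955 = 0.1424613

0.1425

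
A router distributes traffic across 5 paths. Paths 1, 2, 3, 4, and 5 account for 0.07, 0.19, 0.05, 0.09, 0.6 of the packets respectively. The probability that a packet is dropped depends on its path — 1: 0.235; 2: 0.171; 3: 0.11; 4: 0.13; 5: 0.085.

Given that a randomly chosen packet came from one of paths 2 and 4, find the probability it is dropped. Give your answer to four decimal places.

Let S = {2, 4}.
P(S) = 0.19 + 0.09 = 0.28.
P(L ∩ S) = 0.171·0.19 + 0.13·0.09 = 0.03249 + 0.0117 = 0.04419.
P(L | S) = 0.04419 / 0.28 = 0.157821…

P(L|S) ≈ 0.1578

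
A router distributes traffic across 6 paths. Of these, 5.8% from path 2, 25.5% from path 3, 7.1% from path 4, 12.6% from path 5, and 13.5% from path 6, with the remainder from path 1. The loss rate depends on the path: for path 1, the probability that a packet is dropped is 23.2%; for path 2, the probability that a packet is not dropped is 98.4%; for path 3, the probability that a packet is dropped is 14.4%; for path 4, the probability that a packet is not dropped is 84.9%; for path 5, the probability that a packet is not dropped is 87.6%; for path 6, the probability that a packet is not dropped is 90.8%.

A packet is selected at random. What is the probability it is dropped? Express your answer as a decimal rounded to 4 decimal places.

P(1) = 1 − (0.058 + 0.255 + 0.071 + 0.126 + 0.135) = 0.355.
P(L|2) = 1 − 0.984 = 0.016.
P(L|4) = 1 − 0.849 = 0.151.
P(L|5) = 1 − 0.876 = 0.124.
P(L|6) = 1 − 0.908 = 0.092.
Using total probability over the partition,
P(L) = P(L|1)·P(1) + P(L|2)·P(2) + P(L|3)·P(3) + P(L|4)·P(4) + P(L|5)·P(5) + P(L|6)·P(6)
      = 0.232·0.355 + 0.016·0.058 + 0.144·0.255 + 0.151·0.071 + 0.124·0.126 + 0.092·0.135
      = 0.08236 + 0.000928 + 0.03672 + 0.010721 + 0.015624 + 0.01242 = 0.158773

P(L) ≈ 0.1588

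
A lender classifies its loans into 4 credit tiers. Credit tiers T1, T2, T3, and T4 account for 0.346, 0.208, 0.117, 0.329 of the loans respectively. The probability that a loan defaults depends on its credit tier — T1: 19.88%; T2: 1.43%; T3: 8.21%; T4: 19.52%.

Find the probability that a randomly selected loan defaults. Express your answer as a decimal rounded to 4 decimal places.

0.1456

P(D) = P(D|T1)·P(T1) + P(D|T2)·P(T2) + P(D|T3)·P(T3) + P(D|T4)·P(T4)
      = 0.1988·0.346 + 0.0143·0.208 + 0.0821·0.117 + 0.1952·0.329
      = 0.0687848 + 0.0029744 + 0.0096057 + 0.0642208 = 0.1455857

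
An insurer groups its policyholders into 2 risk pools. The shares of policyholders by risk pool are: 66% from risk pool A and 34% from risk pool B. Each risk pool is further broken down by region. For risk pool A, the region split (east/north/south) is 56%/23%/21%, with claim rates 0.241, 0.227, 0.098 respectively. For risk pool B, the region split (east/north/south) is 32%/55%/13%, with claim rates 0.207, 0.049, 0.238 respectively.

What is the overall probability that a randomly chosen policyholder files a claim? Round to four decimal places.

P(C|A) = 0.56·0.241 + 0.23·0.227 + 0.21·0.098 = 0.13496 + 0.05221 + 0.02058 = 0.20775
P(C|B) = 0.32·0.207 + 0.55·0.049 + 0.13·0.238 = 0.06624 + 0.02695 + 0.03094 = 0.12413
By total probability over the outer partition,
P(C) = 0.66·0.20775 + 0.34·0.12413
      = 0.137115 + 0.0422042 = 0.1793192

0.1793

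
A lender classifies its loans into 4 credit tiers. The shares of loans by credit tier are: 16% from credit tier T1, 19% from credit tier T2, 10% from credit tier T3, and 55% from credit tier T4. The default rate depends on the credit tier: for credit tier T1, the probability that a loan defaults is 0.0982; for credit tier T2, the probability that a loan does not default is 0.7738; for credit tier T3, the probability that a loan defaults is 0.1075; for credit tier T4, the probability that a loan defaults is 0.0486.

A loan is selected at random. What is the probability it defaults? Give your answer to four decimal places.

P(D|T2) = 1 − 0.7738 = 0.2262.
P(D) = P(D|T1)·P(T1) + P(D|T2)·P(T2) + P(D|T3)·P(T3) + P(D|T4)·P(T4)
      = 0.0982·0.16 + 0.2262·0.19 + 0.1075·0.1 + 0.0486·0.55
      = 0.015712 + 0.042978 + 0.01075 + 0.02673 = 0.09617

P(D) ≈ 0.0962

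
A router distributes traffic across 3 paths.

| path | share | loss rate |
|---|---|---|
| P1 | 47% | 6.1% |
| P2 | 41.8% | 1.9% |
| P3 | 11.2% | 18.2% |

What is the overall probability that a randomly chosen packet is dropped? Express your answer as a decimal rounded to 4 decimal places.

Using total probability over the partition,
P(L) = P(L|P1)·P(P1) + P(L|P2)·P(P2) + P(L|P3)·P(P3)
      = 0.061·0.47 + 0.019·0.418 + 0.182·0.112
      = 0.02867 + 0.007942 + 0.020384 = 0.056996

P(L) ≈ 0.0570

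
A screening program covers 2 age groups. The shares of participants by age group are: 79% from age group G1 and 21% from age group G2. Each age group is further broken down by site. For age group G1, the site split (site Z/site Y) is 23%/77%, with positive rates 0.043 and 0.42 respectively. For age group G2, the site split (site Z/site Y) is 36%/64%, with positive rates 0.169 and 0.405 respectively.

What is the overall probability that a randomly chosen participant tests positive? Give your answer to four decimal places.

P(T|G1) = 0.23·0.043 + 0.77·0.42 = 0.00989 + 0.3234 = 0.33329
P(T|G2) = 0.36·0.169 + 0.64·0.405 = 0.06084 + 0.2592 = 0.32004
Then overall,
P(T) = 0.79·0.33329 + 0.21·0.32004
      = 0.2632991 + 0.0672084 = 0.3305075

0.3305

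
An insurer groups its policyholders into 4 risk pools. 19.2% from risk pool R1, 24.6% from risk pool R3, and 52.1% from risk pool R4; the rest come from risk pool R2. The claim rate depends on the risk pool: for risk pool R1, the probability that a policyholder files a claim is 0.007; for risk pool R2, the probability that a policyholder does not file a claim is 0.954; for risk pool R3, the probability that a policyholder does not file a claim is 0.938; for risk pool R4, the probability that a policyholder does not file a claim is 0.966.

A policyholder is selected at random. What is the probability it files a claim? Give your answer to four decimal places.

P(R2) = 1 − (0.192 + 0.246 + 0.521) = 0.041.
P(C|R2) = 1 − 0.954 = 0.046.
P(C|R3) = 1 − 0.938 = 0.062.
P(C|R4) = 1 − 0.966 = 0.034.
Summing over the partition,
P(C) = P(C|R1)·P(R1) + P(C|R2)·P(R2) + P(C|R3)·P(R3) + P(C|R4)·P(R4)
      = 0.007·0.192 + 0.046·0.041 + 0.062·0.246 + 0.034·0.521
      = 0.001344 + 0.001886 + 0.015252 + 0.017714 = 0.036196

0.0362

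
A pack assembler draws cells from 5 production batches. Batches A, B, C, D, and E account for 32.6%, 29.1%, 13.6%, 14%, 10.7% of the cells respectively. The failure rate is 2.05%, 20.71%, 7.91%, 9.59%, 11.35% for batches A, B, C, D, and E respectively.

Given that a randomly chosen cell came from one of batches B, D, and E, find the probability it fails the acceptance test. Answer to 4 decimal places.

0.1595

Let S = {B, D, E}.
P(S) = 0.291 + 0.14 + 0.107 = 0.538.
P(F ∩ S) = 0.2071·0.291 + 0.0959·0.14 + 0.1135·0.107 = 0.0602661 + 0.013426 + 0.0121445 = 0.0858366.
P(F | S) = 0.0858366 / 0.538 = 0.159548…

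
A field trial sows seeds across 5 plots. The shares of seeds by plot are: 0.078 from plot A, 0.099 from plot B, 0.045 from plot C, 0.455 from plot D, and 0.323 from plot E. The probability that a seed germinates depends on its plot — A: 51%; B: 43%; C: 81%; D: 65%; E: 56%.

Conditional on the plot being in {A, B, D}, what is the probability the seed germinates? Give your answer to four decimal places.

0.5983

Let S = {A, B, D}.
P(S) = 0.078 + 0.099 + 0.455 = 0.632.
P(G ∩ S) = 0.51·0.078 + 0.43·0.099 + 0.65·0.455 = 0.03978 + 0.04257 + 0.29575 = 0.3781.
P(G | S) = 0.3781 / 0.632 = 0.598259…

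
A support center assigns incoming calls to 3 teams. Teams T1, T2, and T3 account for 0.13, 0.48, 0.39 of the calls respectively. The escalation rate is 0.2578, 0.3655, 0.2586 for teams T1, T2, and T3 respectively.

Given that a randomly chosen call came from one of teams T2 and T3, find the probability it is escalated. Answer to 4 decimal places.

0.3176

Let S = {T2, T3}.
P(S) = 0.48 + 0.39 = 0.87.
P(E ∩ S) = 0.3655·0.48 + 0.2586·0.39 = 0.17544 + 0.100854 = 0.276294.
P(E | S) = 0.276294 / 0.87 = 0.317579…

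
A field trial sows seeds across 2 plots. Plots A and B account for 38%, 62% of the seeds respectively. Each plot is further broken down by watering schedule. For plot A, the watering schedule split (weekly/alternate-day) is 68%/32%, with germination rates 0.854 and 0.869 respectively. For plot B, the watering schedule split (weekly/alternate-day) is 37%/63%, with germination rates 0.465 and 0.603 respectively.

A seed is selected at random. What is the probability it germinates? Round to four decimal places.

P(G|A) = 0.68·0.854 + 0.32·0.869 = 0.58072 + 0.27808 = 0.8588
P(G|B) = 0.37·0.465 + 0.63·0.603 = 0.17205 + 0.37989 = 0.55194
By total probability over the outer partition,
P(G) = 0.38·0.8588 + 0.62·0.55194
      = 0.326344 + 0.3422028 = 0.6685468

P(G) ≈ 0.6685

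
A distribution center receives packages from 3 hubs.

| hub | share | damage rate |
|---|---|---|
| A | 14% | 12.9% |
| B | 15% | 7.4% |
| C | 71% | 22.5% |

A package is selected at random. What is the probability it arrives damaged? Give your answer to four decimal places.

P(D) = P(D|A)·P(A) + P(D|B)·P(B) + P(D|C)·P(C)
      = 0.129·0.14 + 0.074·0.15 + 0.225·0.71
      = 0.01806 + 0.0111 + 0.15975 = 0.18891

0.1889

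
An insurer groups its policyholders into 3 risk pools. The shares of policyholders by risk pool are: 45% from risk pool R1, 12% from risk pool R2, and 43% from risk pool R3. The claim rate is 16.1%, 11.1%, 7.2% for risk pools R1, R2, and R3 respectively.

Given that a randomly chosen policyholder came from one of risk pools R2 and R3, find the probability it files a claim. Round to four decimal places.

P(C|S) ≈ 0.0805

Let S = {R2, R3}.
P(S) = 0.12 + 0.43 = 0.55.
P(C ∩ S) = 0.111·0.12 + 0.072·0.43 = 0.01332 + 0.03096 = 0.04428.
P(C | S) = 0.04428 / 0.55 = 0.080509…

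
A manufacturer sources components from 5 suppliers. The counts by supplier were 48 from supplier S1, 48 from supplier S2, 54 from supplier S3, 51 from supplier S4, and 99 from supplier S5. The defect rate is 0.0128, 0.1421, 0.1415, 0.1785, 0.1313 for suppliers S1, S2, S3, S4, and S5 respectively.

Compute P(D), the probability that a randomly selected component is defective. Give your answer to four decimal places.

Total: 48 + 48 + 54 + 51 + 99 = 300.
P(S1) = 48/300 = 0.16. P(S2) = 48/300 = 0.16. P(S3) = 54/300 = 0.18. P(S4) = 51/300 = 0.17. P(S5) = 99/300 = 0.33.
P(D) = P(D|S1)·P(S1) + P(D|S2)·P(S2) + P(D|S3)·P(S3) + P(D|S4)·P(S4) + P(D|S5)·P(S5)
      = 0.0128·0.16 + 0.1421·0.16 + 0.1415·0.18 + 0.1785·0.17 + 0.1313·0.33
      = 0.002048 + 0.022736 + 0.02547 + 0.030345 + 0.043329 = 0.123928

0.1239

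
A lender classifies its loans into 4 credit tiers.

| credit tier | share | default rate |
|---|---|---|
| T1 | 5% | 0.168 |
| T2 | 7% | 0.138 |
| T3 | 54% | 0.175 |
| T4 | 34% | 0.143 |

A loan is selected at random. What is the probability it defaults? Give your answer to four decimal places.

By the law of total probability,
P(D) = P(D|T1)·P(T1) + P(D|T2)·P(T2) + P(D|T3)·P(T3) + P(D|T4)·P(T4)
      = 0.168·0.05 + 0.138·0.07 + 0.175·0.54 + 0.143·0.34
      = 0.0084 + 0.00966 + 0.0945 + 0.04862 = 0.16118

0.1612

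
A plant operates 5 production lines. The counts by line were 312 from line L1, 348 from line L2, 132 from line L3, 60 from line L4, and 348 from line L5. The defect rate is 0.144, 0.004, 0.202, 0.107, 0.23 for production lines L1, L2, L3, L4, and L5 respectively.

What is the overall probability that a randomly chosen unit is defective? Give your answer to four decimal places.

0.1329

Total: 312 + 348 + 132 + 60 + 348 = 1200.
P(L1) = 312/1200 = 0.26. P(L2) = 348/1200 = 0.29. P(L3) = 132/1200 = 0.11. P(L4) = 60/1200 = 0.05. P(L5) = 348/1200 = 0.29.
P(D) = P(D|L1)·P(L1) + P(D|L2)·P(L2) + P(D|L3)·P(L3) + P(D|L4)·P(L4) + P(D|L5)·P(L5)
      = 0.144·0.26 + 0.004·0.29 + 0.202·0.11 + 0.107·0.05 + 0.23·0.29
      = 0.03744 + 0.00116 + 0.02222 + 0.00535 + 0.0667 = 0.13287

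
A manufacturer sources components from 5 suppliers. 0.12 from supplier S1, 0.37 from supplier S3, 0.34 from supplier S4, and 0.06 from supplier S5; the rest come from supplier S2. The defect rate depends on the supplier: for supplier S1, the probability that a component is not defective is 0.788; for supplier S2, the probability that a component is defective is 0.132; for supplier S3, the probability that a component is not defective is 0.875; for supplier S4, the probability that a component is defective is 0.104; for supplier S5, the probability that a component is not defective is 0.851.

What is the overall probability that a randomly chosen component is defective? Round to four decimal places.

P(S2) = 1 − (0.12 + 0.37 + 0.34 + 0.06) = 0.11.
P(D|S1) = 1 − 0.788 = 0.212.
P(D|S3) = 1 − 0.875 = 0.125.
P(D|S5) = 1 − 0.851 = 0.149.
By the law of total probability,
P(D) = P(D|S1)·P(S1) + P(D|S2)·P(S2) + P(D|S3)·P(S3) + P(D|S4)·P(S4) + P(D|S5)·P(S5)
      = 0.212·0.12 + 0.132·0.11 + 0.125·0.37 + 0.104·0.34 + 0.149·0.06
      = 0.02544 + 0.01452 + 0.04625 + 0.03536 + 0.00894 = 0.13051

P(D) ≈ 0.1305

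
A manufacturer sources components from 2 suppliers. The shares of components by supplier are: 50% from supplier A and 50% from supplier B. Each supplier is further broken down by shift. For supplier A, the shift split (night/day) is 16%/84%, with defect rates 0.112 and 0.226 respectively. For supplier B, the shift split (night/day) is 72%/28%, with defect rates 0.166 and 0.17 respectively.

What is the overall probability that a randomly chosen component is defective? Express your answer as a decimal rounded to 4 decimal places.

P(D|A) = 0.16·0.112 + 0.84·0.226 = 0.01792 + 0.18984 = 0.20776
P(D|B) = 0.72·0.166 + 0.28·0.17 = 0.11952 + 0.0476 = 0.16712
By total probability over the outer partition,
P(D) = 0.5·0.20776 + 0.5·0.16712
      = 0.10388 + 0.08356 = 0.18744

P(D) ≈ 0.1874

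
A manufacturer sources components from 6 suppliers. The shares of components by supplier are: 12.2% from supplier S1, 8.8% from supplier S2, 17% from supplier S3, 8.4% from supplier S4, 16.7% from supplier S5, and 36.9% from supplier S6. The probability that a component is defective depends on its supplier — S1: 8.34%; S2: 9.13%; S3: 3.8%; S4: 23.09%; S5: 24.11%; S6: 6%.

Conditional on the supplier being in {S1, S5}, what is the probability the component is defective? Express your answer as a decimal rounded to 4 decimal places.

Let S = {S1, S5}.
P(S) = 0.122 + 0.167 = 0.289.
P(D ∩ S) = 0.0834·0.122 + 0.2411·0.167 = 0.0101748 + 0.0402637 = 0.0504385.
P(D | S) = 0.0504385 / 0.289 = 0.174528…

P(D|S) ≈ 0.1745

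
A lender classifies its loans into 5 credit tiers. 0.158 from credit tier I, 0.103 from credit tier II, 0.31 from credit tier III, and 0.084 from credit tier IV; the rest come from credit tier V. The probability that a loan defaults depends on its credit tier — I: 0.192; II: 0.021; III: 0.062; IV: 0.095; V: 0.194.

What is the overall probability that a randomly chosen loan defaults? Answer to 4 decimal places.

P(V) = 1 − (0.158 + 0.103 + 0.31 + 0.084) = 0.345.
P(D) = P(D|I)·P(I) + P(D|II)·P(II) + P(D|III)·P(III) + P(D|IV)·P(IV) + P(D|V)·P(V)
      = 0.192·0.158 + 0.021·0.103 + 0.062·0.31 + 0.095·0.084 + 0.194·0.345
      = 0.030336 + 0.002163 + 0.01922 + 0.00798 + 0.06693 = 0.126629

P(D) ≈ 0.1266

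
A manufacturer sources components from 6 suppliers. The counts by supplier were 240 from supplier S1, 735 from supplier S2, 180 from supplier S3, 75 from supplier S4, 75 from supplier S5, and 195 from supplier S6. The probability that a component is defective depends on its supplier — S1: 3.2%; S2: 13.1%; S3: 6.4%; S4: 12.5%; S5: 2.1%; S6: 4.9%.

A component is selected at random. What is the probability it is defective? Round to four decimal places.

Total: 240 + 735 + 180 + 75 + 75 + 195 = 1500.
P(S1) = 240/1500 = 0.16. P(S2) = 735/1500 = 0.49. P(S3) = 180/1500 = 0.12. P(S4) = 75/1500 = 0.05. P(S5) = 75/1500 = 0.05. P(S6) = 195/1500 = 0.13.
P(D) = P(D|S1)·P(S1) + P(D|S2)·P(S2) + P(D|S3)·P(S3) + P(D|S4)·P(S4) + P(D|S5)·P(S5) + P(D|S6)·P(S6)
      = 0.032·0.16 + 0.131·0.49 + 0.064·0.12 + 0.125·0.05 + 0.021·0.05 + 0.049·0.13
      = 0.00512 + 0.06419 + 0.00768 + 0.00625 + 0.00105 + 0.00637 = 0.09066

0.0907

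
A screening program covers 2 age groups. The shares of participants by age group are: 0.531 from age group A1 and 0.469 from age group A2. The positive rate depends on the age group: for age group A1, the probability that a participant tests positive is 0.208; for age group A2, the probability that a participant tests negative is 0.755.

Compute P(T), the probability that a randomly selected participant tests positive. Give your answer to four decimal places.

P(T|A2) = 1 − 0.755 = 0.245.
Summing over the partition,
P(T) = P(T|A1)·P(A1) + P(T|A2)·P(A2)
      = 0.208·0.531 + 0.245·0.469
      = 0.110448 + 0.114905 = 0.225353

0.2254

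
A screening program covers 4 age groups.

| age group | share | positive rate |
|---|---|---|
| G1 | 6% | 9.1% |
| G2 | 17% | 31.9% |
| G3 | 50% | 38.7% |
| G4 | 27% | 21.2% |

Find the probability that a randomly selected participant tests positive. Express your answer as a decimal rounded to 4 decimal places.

P(T) = P(T|G1)·P(G1) + P(T|G2)·P(G2) + P(T|G3)·P(G3) + P(T|G4)·P(G4)
      = 0.091·0.06 + 0.319·0.17 + 0.387·0.5 + 0.212·0.27
      = 0.00546 + 0.05423 + 0.1935 + 0.05724 = 0.31043

0.3104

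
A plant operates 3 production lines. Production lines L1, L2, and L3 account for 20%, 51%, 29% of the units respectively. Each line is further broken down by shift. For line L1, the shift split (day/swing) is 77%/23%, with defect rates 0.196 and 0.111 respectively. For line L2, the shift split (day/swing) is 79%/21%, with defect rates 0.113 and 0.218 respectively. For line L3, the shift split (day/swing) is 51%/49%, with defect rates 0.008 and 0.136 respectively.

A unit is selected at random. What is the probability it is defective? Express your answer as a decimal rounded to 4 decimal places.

P(D|L1) = 0.77·0.196 + 0.23·0.111 = 0.15092 + 0.02553 = 0.17645
P(D|L2) = 0.79·0.113 + 0.21·0.218 = 0.08927 + 0.04578 = 0.13505
P(D|L3) = 0.51·0.008 + 0.49·0.136 = 0.00408 + 0.06664 = 0.07072
Then overall,
P(D) = 0.2·0.17645 + 0.51·0.13505 + 0.29·0.07072
      = 0.03529 + 0.0688755 + 0.0205088 = 0.1246743

0.1247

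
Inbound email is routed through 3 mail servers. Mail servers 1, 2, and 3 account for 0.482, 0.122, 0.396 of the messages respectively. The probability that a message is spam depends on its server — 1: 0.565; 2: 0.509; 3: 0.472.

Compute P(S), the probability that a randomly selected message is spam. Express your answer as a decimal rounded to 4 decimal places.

0.5213

P(S) = P(S|1)·P(1) + P(S|2)·P(2) + P(S|3)·P(3)
      = 0.565·0.482 + 0.509·0.122 + 0.472·0.396
      = 0.27233 + 0.062098 + 0.186912 = 0.52134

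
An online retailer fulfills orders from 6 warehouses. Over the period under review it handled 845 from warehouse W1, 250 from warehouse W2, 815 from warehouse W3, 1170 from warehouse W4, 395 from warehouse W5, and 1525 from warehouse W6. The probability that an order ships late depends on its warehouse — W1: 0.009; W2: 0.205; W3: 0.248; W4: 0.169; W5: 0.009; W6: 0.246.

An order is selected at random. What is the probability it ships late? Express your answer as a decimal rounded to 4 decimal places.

Total: 845 + 250 + 815 + 1170 + 395 + 1525 = 5000.
P(W1) = 845/5000 = 0.169. P(W2) = 250/5000 = 0.05. P(W3) = 815/5000 = 0.163. P(W4) = 1170/5000 = 0.234. P(W5) = 395/5000 = 0.079. P(W6) = 1525/5000 = 0.305.
P(L) = P(L|W1)·P(W1) + P(L|W2)·P(W2) + P(L|W3)·P(W3) + P(L|W4)·P(W4) + P(L|W5)·P(W5) + P(L|W6)·P(W6)
      = 0.009·0.169 + 0.205·0.05 + 0.248·0.163 + 0.169·0.234 + 0.009·0.079 + 0.246·0.305
      = 0.001521 + 0.01025 + 0.040424 + 0.039546 + 0.000711 + 0.07503 = 0.167482

P(L) ≈ 0.1675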